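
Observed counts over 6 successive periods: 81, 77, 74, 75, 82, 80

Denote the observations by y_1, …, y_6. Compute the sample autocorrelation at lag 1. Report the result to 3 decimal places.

0.176

Mean ȳ = (81 + 77 + 74 + 75 + 82 + 80)/6 = 78.1667
Deviations from mean: 2.8333, -1.1667, -4.1667, -3.1667, 3.8333, 1.8333
Σ(y_t−ȳ)(y_{t+1}−ȳ) = (-3.3056) + (4.8611) + (13.1944) + (-12.1389) + (7.0278) = 9.6389
Denominator Σ(y_t−ȳ)² = 54.8333
r_1 = 9.6389 / 54.8333 = 0.176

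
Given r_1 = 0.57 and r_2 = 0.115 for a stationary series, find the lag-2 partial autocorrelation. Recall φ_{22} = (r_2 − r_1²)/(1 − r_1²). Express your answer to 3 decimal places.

-0.311

φ_{22} = (r_2 − r_1²) / (1 − r_1²)
r_1² = (0.57)² = 0.3249
Numerator = 0.115 − 0.3249 = -0.2099; denominator = 1 − 0.3249 = 0.6751
φ_{22} = -0.2099 / 0.6751 = -0.311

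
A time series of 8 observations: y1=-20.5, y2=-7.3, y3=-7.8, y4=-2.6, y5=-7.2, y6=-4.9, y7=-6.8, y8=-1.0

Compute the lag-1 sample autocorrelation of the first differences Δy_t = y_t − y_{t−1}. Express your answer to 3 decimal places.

-0.324

First differences Δy: 13.2, -0.5, 5.2, -4.6, 2.3, -1.9, 5.8
Mean of differences = 2.7857
Numerator Σ(Δy_t−Δȳ)(Δy_{t+1}−Δȳ) = -68.2431
Denominator Σ(Δy_t−Δȳ)² = 210.9086
r_1(Δy) = -68.2431 / 210.9086 = -0.324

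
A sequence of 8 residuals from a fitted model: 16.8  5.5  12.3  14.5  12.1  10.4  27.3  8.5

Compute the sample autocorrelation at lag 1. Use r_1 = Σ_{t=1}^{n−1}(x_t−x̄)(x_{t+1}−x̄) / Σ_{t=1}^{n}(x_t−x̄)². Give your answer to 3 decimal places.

Mean x̄ = (16.8 + 5.5 + 12.3 + 14.5 + 12.1 + 10.4 + 27.3 + 8.5)/8 = 13.4250
Deviations from mean: 3.3750, -7.9250, -1.1250, 1.0750, -1.3250, -3.0250, 13.8750, -4.9250
Σ(x_t−x̄)(x_{t+1}−x̄) = (-26.7469) + (8.9156) + (-1.2094) + (-1.4244) + (4.0081) + (-41.9719) + (-68.3344) = -126.7631
Denominator Σ(x_t−x̄)² = 304.2950
r_1 = -126.7631 / 304.2950 = -0.417

-0.417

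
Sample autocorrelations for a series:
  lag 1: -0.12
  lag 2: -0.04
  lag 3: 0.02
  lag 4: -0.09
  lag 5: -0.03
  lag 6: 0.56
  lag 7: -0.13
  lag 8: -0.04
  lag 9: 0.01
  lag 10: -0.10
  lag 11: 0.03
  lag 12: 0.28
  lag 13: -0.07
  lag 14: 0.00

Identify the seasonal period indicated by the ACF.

6

The largest autocorrelation is r_6 = 0.56, with a weaker echo at lag 12 (0.28); the remaining lags stay at or below 0.03.
The dominant spike at lag 6 indicates a seasonal period of 6.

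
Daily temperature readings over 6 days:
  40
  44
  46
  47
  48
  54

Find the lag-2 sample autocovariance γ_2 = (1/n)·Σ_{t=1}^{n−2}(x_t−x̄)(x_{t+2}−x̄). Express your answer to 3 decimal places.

0.833

Mean x̄ = (40 + 44 + 46 + 47 + 48 + 54)/6 = 46.5000
Σ_{t=1}^{4}(x_t−x̄)(x_{t+2}−x̄) = 5.0000
γ_2 = 5.0000 / 6 = 0.833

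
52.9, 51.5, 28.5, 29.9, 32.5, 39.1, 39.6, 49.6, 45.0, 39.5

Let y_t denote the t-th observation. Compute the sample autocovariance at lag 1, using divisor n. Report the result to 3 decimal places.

Mean ȳ = (52.9 + 51.5 + 28.5 + 29.9 + 32.5 + 39.1 + 39.6 + 49.6 + 45.0 + 39.5)/10 = 40.8100
Σ_{t=1}^{9}(y_t−ȳ)(y_{t+1}−ȳ) = 259.5969
γ_1 = 259.5969 / 10 = 25.960

25.960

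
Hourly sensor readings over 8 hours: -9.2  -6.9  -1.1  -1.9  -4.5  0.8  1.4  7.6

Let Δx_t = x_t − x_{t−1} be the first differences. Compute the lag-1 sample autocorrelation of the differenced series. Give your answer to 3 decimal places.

First differences Δx: 2.3, 5.8, -0.8, -2.6, 5.3, 0.6, 6.2
Mean of differences = 2.4000
Numerator Σ(Δx_t−Δx̄)(Δx_{t+1}−Δx̄) = -21.7800
Denominator Σ(Δx_t−Δx̄)² = 72.9000
r_1(Δx) = -21.7800 / 72.9000 = -0.299

-0.299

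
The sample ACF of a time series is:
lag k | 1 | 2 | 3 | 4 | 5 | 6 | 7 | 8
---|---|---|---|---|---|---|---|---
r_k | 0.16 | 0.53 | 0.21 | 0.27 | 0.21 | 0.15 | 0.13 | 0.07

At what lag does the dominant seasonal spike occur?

2

The largest autocorrelation is r_2 = 0.53, with a weaker echo at lag 4 (0.27); the remaining lags stay at or below 0.21.
The dominant spike at lag 2 indicates a seasonal period of 2.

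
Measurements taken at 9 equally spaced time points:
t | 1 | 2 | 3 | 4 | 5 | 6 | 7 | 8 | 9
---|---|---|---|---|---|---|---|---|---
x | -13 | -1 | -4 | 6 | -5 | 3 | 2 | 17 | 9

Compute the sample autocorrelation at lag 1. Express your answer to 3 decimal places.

Mean x̄ = (-13 − 1 − 4 + 6 − 5 + 3 + 2 + 17 + 9)/9 = 1.5556
Numerator Σ_{t=1}^{8}(x_t−x̄)(x_{t+1}−x̄) = 110.5802
Denominator Σ(x_t−x̄)² = 608.2222
r_1 = 110.5802 / 608.2222 = 0.182

0.182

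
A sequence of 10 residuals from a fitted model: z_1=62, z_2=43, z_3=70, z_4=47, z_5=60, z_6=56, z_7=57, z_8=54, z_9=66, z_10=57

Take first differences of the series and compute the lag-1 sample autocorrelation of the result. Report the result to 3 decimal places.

First differences Δz: -19, 27, -23, 13, -4, 1, -3, 12, -9
Mean of differences = -0.5556
Numerator Σ(Δz_t−Δz̄)(Δz_{t+1}−Δz̄) = -1623.5309
Denominator Σ(Δz_t−Δz̄)² = 2036.2222
r_1(Δz) = -1623.5309 / 2036.2222 = -0.797

-0.797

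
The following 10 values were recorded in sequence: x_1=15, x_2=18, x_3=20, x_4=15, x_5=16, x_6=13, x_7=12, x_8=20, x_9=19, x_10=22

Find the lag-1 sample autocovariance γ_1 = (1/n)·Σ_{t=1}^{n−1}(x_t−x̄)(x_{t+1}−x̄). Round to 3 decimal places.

2.200

Mean x̄ = (15 + 18 + 20 + 15 + 16 + 13 + 12 + 20 + 19 + 22)/10 = 17.0000
Σ_{t=1}^{9}(x_t−x̄)(x_{t+1}−x̄) = 22.0000
γ_1 = 22.0000 / 10 = 2.200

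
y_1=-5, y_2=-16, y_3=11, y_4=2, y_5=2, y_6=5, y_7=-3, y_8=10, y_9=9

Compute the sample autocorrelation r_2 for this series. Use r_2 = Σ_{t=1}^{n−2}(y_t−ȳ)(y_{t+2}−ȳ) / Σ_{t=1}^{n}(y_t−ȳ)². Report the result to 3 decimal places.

Mean ȳ = (-5 − 16 + 11 + 2 + 2 + 5 − 3 + 10 + 9)/9 = 1.6667
Σ(y_t−ȳ)(y_{t+2}−ȳ) = (-62.2222) + (-5.8889) + (3.1111) + (1.1111) + (-1.5556) + (27.7778) + (-34.2222) = -71.8889
Denominator Σ(y_t−ȳ)² = 600.0000
r_2 = -71.8889 / 600.0000 = -0.120

-0.120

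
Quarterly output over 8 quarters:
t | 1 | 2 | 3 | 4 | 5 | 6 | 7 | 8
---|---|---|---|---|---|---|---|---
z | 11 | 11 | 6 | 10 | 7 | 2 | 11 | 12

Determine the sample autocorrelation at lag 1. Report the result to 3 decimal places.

Mean z̄ = (11 + 11 + 6 + 10 + 7 + 2 + 11 + 12)/8 = 8.7500
Deviations from mean: 2.2500, 2.2500, -2.7500, 1.2500, -1.7500, -6.7500, 2.2500, 3.2500
Σ(z_t−z̄)(z_{t+1}−z̄) = (5.0625) + (-6.1875) + (-3.4375) + (-2.1875) + (11.8125) + (-15.1875) + (7.3125) = -2.8125
Denominator Σ(z_t−z̄)² = 83.5000
r_1 = -2.8125 / 83.5000 = -0.034

-0.034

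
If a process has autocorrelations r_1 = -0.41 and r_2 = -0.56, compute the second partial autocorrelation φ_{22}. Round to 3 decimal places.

φ_{22} = (r_2 − r_1²) / (1 − r_1²)
r_1² = (-0.41)² = 0.1681
Numerator = -0.56 − 0.1681 = -0.7281; denominator = 1 − 0.1681 = 0.8319
φ_{22} = -0.7281 / 0.8319 = -0.875

-0.875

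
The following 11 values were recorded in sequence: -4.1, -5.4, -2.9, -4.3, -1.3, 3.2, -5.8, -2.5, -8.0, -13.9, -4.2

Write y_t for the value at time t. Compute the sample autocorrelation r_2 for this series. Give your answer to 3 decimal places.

0.016

Mean ȳ = (-4.1 − 5.4 − 2.9 − 4.3 − 1.3 + 3.2 − 5.8 − 2.5 − 8.0 − 13.9 − 4.2)/11 = -4.4727
Numerator Σ_{t=1}^{9}(y_t−ȳ)(y_{t+2}−ȳ) = 2.7885
Denominator Σ(y_t−ȳ)² = 179.4818
r_2 = 2.7885 / 179.4818 = 0.016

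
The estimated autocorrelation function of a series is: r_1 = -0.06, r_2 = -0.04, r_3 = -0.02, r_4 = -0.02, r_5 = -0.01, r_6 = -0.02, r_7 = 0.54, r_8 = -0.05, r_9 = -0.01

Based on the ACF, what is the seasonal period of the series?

7

The largest autocorrelation is r_7 = 0.54; the remaining lags stay at or below -0.01.
The dominant spike at lag 7 indicates a seasonal period of 7.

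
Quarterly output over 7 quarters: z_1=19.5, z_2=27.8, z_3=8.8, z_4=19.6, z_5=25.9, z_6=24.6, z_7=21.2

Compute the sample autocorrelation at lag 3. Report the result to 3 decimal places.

-0.037

Mean z̄ = (19.5 + 27.8 + 8.8 + 19.6 + 25.9 + 24.6 + 21.2)/7 = 21.0571
Deviations from mean: -1.5571, 6.7429, -12.2571, -1.4571, 4.8429, 3.5429, 0.1429
Σ(z_t−z̄)(z_{t+3}−z̄) = (2.2690) + (32.6547) + (-43.4253) + (-0.2082) = -8.7098
Denominator Σ(z_t−z̄)² = 236.2771
r_3 = -8.7098 / 236.2771 = -0.037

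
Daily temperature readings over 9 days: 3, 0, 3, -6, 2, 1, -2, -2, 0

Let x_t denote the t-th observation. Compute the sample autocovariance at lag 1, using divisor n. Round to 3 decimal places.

Mean x̄ = (3 + 0 + 3 − 6 + 2 + 1 − 2 − 2 + 0)/9 = -0.1111
Σ_{t=1}^{8}(x_t−x̄)(x_{t+1}−x̄) = -26.4568
γ_1 = -26.4568 / 9 = -2.940

-2.940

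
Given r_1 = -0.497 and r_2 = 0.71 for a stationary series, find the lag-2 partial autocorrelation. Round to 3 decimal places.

φ_{22} = (r_2 − r_1²) / (1 − r_1²)
r_1² = (-0.497)² = 0.247009
Numerator = 0.71 − 0.2470 = 0.4630; denominator = 1 − 0.2470 = 0.7530
φ_{22} = 0.4630 / 0.7530 = 0.615

0.615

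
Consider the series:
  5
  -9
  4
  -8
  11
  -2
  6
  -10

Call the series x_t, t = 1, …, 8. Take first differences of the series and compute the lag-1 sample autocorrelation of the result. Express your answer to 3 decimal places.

First differences Δx: -14, 13, -12, 19, -13, 8, -16
Mean of differences = -2.1429
Numerator Σ(Δx_t−Δx̄)(Δx_{t+1}−Δx̄) = -1017.4490
Denominator Σ(Δx_t−Δx̄)² = 1326.8571
r_1(Δx) = -1017.4490 / 1326.8571 = -0.767

-0.767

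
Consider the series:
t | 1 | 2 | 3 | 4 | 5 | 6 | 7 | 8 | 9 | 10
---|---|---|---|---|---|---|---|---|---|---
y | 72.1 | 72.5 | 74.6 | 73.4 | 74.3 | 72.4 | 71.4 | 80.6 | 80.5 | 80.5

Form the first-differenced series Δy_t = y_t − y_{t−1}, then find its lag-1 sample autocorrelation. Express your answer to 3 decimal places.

First differences Δy: 0.4, 2.1, -1.2, 0.9, -1.9, -1.0, 9.2, -0.1, 0.0
Mean of differences = 0.9333
Numerator Σ(Δy_t−Δȳ)(Δy_{t+1}−Δȳ) = -21.0278
Denominator Σ(Δy_t−Δȳ)² = 88.2400
r_1(Δy) = -21.0278 / 88.2400 = -0.238

-0.238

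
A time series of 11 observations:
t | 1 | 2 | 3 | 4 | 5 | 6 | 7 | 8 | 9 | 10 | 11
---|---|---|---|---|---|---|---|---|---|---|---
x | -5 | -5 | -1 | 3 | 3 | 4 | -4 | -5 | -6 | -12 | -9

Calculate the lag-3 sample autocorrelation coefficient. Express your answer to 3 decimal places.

-0.086

Mean x̄ = (-5 − 5 − 1 + 3 + 3 + 4 − 4 − 5 − 6 − 12 − 9)/11 = -3.3636
Numerator Σ_{t=1}^{8}(x_t−x̄)(x_{t+3}−x̄) = -22.5785
Denominator Σ(x_t−x̄)² = 262.5455
r_3 = -22.5785 / 262.5455 = -0.086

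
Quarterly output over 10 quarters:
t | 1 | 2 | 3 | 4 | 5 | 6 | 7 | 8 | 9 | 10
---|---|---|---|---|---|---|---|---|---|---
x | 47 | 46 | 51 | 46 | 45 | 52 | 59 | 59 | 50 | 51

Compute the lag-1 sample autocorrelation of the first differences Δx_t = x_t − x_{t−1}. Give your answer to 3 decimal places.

First differences Δx: -1, 5, -5, -1, 7, 7, 0, -9, 1
Mean of differences = 0.4444
Numerator Σ(Δx_t−Δx̄)(Δx_{t+1}−Δx̄) = 6.0247
Denominator Σ(Δx_t−Δx̄)² = 230.2222
r_1(Δx) = 6.0247 / 230.2222 = 0.026

0.026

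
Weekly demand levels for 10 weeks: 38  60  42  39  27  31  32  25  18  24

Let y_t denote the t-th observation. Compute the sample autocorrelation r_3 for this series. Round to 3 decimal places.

Mean ȳ = (38 + 60 + 42 + 39 + 27 + 31 + 32 + 25 + 18 + 24)/10 = 33.6000
Σ(y_t−ȳ)(y_{t+3}−ȳ) = (23.7600) + (-174.2400) + (-21.8400) + (-8.6400) + (56.7600) + (40.5600) + (15.3600) = -68.2800
Denominator Σ(y_t−ȳ)² = 1278.4000
r_3 = -68.2800 / 1278.4000 = -0.053

-0.053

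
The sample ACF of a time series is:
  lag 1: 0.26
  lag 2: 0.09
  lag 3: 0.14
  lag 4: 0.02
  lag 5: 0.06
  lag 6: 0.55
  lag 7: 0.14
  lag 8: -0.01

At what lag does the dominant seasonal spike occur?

The largest autocorrelation is r_6 = 0.55; the remaining lags stay at or below 0.26. The elevated value at lag 1 (0.26), dropping to 0.09 at lag 2, reflects decaying short-term dependence rather than seasonality.
The dominant spike at lag 6 indicates a seasonal period of 6.

6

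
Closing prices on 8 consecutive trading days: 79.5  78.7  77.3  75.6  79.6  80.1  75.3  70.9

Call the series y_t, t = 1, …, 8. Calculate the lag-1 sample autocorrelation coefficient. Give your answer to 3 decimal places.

Mean ȳ = (79.5 + 78.7 + 77.3 + 75.6 + 79.6 + 80.1 + 75.3 + 70.9)/8 = 77.1250
Deviations from mean: 2.3750, 1.5750, 0.1750, -1.5250, 2.4750, 2.9750, -1.8250, -6.2250
Σ(y_t−ȳ)(y_{t+1}−ȳ) = (3.7406) + (0.2756) + (-0.2669) + (-3.7744) + (7.3631) + (-5.4294) + (11.3606) = 13.2694
Denominator Σ(y_t−ȳ)² = 67.5350
r_1 = 13.2694 / 67.5350 = 0.196

0.196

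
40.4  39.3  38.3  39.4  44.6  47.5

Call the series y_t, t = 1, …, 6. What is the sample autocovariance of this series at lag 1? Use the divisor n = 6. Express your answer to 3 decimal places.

4.772

Mean ȳ = (40.4 + 39.3 + 38.3 + 39.4 + 44.6 + 47.5)/6 = 41.5833
Σ_{t=1}^{5}(y_t−ȳ)(y_{t+1}−ȳ) = 28.6297
γ_1 = 28.6297 / 6 = 4.772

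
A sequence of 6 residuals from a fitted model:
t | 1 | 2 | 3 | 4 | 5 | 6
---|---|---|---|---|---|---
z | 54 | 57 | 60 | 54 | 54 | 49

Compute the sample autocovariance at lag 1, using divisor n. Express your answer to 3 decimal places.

Mean z̄ = (54 + 57 + 60 + 54 + 54 + 49)/6 = 54.6667
Deviations: -0.6667, 2.3333, 5.3333, -0.6667, -0.6667, -5.6667
Σ_{t=1}^{5}(z_t−z̄)(z_{t+1}−z̄) = 11.5556
γ_1 = 11.5556 / 6 = 1.926

1.926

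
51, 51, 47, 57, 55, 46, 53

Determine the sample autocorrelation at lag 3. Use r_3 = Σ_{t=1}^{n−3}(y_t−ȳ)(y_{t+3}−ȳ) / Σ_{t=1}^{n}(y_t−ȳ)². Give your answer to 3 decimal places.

Mean ȳ = (51 + 51 + 47 + 57 + 55 + 46 + 53)/7 = 51.4286
Deviations from mean: -0.4286, -0.4286, -4.4286, 5.5714, 3.5714, -5.4286, 1.5714
Σ(y_t−ȳ)(y_{t+3}−ȳ) = (-2.3878) + (-1.5306) + (24.0408) + (8.7551) = 28.8776
Denominator Σ(y_t−ȳ)² = 95.7143
r_3 = 28.8776 / 95.7143 = 0.302

0.302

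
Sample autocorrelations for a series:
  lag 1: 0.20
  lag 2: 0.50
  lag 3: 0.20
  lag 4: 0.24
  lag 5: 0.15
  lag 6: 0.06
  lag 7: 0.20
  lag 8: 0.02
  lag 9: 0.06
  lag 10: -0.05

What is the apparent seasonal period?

The largest autocorrelation is r_2 = 0.50, with a weaker echo at lag 4 (0.24); the remaining lags stay at or below 0.20.
The dominant spike at lag 2 indicates a seasonal period of 2.

2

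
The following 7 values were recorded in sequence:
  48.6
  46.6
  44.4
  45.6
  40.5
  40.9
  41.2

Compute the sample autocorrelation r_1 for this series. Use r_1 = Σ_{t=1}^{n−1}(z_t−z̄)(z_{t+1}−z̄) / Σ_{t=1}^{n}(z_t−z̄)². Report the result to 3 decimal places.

0.456

Mean z̄ = (48.6 + 46.6 + 44.4 + 45.6 + 40.5 + 40.9 + 41.2)/7 = 43.9714
Deviations from mean: 4.6286, 2.6286, 0.4286, 1.6286, -3.4714, -3.0714, -2.7714
Σ(z_t−z̄)(z_{t+1}−z̄) = (12.1665) + (1.1265) + (0.6980) + (-5.6535) + (10.6622) + (8.5122) = 27.5120
Denominator Σ(z_t−z̄)² = 60.3343
r_1 = 27.5120 / 60.3343 = 0.456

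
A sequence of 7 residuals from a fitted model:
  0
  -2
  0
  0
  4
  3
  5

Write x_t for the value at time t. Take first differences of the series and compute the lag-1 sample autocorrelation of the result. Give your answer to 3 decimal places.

First differences Δx: -2, 2, 0, 4, -1, 2
Mean of differences = 0.8333
Numerator Σ(Δx_t−Δx̄)(Δx_{t+1}−Δx̄) = -14.8611
Denominator Σ(Δx_t−Δx̄)² = 24.8333
r_1(Δx) = -14.8611 / 24.8333 = -0.598

-0.598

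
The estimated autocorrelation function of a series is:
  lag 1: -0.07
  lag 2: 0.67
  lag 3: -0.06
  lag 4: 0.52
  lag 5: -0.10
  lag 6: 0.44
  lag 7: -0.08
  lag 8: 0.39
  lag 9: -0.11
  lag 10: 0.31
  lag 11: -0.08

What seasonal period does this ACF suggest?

The largest autocorrelation is r_2 = 0.67, with weaker echoes at lags 4 (0.52), 6 (0.44), 8 (0.39) and 10 (0.31); the remaining lags stay at or below -0.06.
The dominant spike at lag 2 indicates a seasonal period of 2.

2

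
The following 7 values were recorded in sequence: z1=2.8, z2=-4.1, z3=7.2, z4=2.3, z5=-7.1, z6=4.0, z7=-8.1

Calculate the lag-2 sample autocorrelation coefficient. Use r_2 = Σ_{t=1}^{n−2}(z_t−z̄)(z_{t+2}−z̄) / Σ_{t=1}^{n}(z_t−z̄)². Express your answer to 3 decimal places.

Mean z̄ = (2.8 − 4.1 + 7.2 + 2.3 − 7.1 + 4.0 − 8.1)/7 = -0.4286
Deviations from mean: 3.2286, -3.6714, 7.6286, 2.7286, -6.6714, 4.4286, -7.6714
Σ(z_t−z̄)(z_{t+2}−z̄) = (24.6294) + (-10.0178) + (-50.8935) + (12.0837) + (51.1794) = 26.9812
Denominator Σ(z_t−z̄)² = 212.5143
r_2 = 26.9812 / 212.5143 = 0.127

0.127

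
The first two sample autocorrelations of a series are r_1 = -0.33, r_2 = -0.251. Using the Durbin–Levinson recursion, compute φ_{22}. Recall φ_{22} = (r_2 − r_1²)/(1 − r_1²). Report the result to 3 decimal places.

-0.404

φ_{22} = (r_2 − r_1²) / (1 − r_1²)
r_1² = (-0.33)² = 0.1089
Numerator = -0.251 − 0.1089 = -0.3599; denominator = 1 − 0.1089 = 0.8911
φ_{22} = -0.3599 / 0.8911 = -0.404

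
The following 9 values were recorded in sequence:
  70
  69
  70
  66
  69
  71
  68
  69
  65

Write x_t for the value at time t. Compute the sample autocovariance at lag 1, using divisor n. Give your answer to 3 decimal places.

-0.627

Mean x̄ = (70 + 69 + 70 + 66 + 69 + 71 + 68 + 69 + 65)/9 = 68.5556
Σ_{t=1}^{8}(x_t−x̄)(x_{t+1}−x̄) = -5.6420
γ_1 = -5.6420 / 9 = -0.627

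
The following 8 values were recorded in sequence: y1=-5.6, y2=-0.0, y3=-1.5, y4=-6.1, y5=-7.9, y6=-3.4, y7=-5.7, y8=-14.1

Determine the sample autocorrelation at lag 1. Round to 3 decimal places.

Mean ȳ = (-5.6 − 0.0 − 1.5 − 6.1 − 7.9 − 3.4 − 5.7 − 14.1)/8 = -5.5375
Σ(y_t−ȳ)(y_{t+1}−ȳ) = (-0.3461) + (22.3577) + (-2.2711) + (1.3289) + (-5.0498) + (-0.3473) + (1.3914) = 17.0636
Denominator Σ(y_t−ȳ)² = 130.7788
r_1 = 17.0636 / 130.7788 = 0.130

0.130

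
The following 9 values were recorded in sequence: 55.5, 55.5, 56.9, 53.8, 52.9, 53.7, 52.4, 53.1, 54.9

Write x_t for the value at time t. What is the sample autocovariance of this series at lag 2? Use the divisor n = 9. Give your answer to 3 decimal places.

0.158

Mean x̄ = (55.5 + 55.5 + 56.9 + 53.8 + 52.9 + 53.7 + 52.4 + 53.1 + 54.9)/9 = 54.3000
Σ_{t=1}^{7}(x_t−x̄)(x_{t+2}−x̄) = 1.4200
γ_2 = 1.4200 / 9 = 0.158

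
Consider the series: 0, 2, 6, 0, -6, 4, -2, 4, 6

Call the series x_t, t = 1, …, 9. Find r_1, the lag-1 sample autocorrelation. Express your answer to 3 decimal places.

Mean x̄ = (0 + 2 + 6 + 0 − 6 + 4 − 2 + 4 + 6)/9 = 1.5556
Numerator Σ_{t=1}^{8}(x_t−x̄)(x_{t+1}−x̄) = -18.8642
Denominator Σ(x_t−x̄)² = 126.2222
r_1 = -18.8642 / 126.2222 = -0.149

-0.149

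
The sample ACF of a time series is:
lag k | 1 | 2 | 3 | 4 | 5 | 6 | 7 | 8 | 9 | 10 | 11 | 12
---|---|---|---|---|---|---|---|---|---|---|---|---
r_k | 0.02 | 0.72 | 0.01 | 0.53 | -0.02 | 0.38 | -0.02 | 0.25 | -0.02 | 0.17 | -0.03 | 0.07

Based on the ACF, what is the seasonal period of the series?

The largest autocorrelation is r_2 = 0.72, with weaker echoes at lags 4 (0.53), 6 (0.38), 8 (0.25) and 10 (0.17); the remaining lags stay at or below 0.07.
The dominant spike at lag 2 indicates a seasonal period of 2.

2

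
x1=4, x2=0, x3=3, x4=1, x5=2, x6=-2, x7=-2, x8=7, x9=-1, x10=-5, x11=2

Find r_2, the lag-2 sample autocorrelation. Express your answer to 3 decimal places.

Mean x̄ = (4 + 0 + 3 + 1 + 2 − 2 − 2 + 7 − 1 − 5 + 2)/11 = 0.8182
Numerator Σ_{t=1}^{9}(x_t−x̄)(x_{t+2}−x̄) = -44.8843
Denominator Σ(x_t−x̄)² = 109.6364
r_2 = -44.8843 / 109.6364 = -0.409

-0.409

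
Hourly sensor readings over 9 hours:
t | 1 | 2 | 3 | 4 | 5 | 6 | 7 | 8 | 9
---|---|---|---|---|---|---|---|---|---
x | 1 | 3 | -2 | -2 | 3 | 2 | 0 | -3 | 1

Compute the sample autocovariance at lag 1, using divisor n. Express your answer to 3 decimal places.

-0.272

Mean x̄ = (1 + 3 − 2 − 2 + 3 + 2 + 0 − 3 + 1)/9 = 0.3333
Σ_{t=1}^{8}(x_t−x̄)(x_{t+1}−x̄) = -2.4444
γ_1 = -2.4444 / 9 = -0.272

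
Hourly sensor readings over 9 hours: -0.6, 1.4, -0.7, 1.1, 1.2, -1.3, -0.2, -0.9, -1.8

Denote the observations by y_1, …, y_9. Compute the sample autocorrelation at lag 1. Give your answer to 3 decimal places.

-0.063

Mean ȳ = (-0.6 + 1.4 − 0.7 + 1.1 + 1.2 − 1.3 − 0.2 − 0.9 − 1.8)/9 = -0.2000
Numerator Σ_{t=1}^{8}(y_t−ȳ)(y_{t+1}−ȳ) = -0.6900
Denominator Σ(y_t−ȳ)² = 10.8800
r_1 = -0.6900 / 10.8800 = -0.063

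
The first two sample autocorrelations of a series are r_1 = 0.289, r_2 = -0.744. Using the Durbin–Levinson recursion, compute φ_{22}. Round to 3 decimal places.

φ_{22} = (r_2 − r_1²) / (1 − r_1²)
r_1² = (0.289)² = 0.083521
Numerator = -0.744 − 0.0835 = -0.8275; denominator = 1 − 0.0835 = 0.9165
φ_{22} = -0.8275 / 0.9165 = -0.903

-0.903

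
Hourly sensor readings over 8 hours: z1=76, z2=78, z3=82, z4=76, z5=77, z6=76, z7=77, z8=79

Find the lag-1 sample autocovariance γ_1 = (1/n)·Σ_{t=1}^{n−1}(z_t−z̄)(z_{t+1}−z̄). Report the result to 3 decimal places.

Mean z̄ = (76 + 78 + 82 + 76 + 77 + 76 + 77 + 79)/8 = 77.6250
Σ_{t=1}^{7}(z_t−z̄)(z_{t+1}−z̄) = -3.8906
γ_1 = -3.8906 / 8 = -0.486

-0.486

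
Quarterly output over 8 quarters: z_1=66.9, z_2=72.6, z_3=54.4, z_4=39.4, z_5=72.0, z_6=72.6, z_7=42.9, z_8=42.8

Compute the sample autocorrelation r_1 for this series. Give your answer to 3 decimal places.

Mean z̄ = (66.9 + 72.6 + 54.4 + 39.4 + 72.0 + 72.6 + 42.9 + 42.8)/8 = 57.9500
Deviations from mean: 8.9500, 14.6500, -3.5500, -18.5500, 14.0500, 14.6500, -15.0500, -15.1500
Numerator Σ_{t=1}^{7}(z_t−z̄)(z_{t+1}−z̄) = 97.6925
Denominator Σ(z_t−z̄)² = 1519.4800
r_1 = 97.6925 / 1519.4800 = 0.064

0.064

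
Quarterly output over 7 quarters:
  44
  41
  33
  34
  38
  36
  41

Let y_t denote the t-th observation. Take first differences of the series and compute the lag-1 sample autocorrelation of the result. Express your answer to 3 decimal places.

-0.006

First differences Δy: -3, -8, 1, 4, -2, 5
Mean of differences = -0.5000
Numerator Σ(Δy_t−Δȳ)(Δy_{t+1}−Δȳ) = -0.7500
Denominator Σ(Δy_t−Δȳ)² = 117.5000
r_1(Δy) = -0.7500 / 117.5000 = -0.006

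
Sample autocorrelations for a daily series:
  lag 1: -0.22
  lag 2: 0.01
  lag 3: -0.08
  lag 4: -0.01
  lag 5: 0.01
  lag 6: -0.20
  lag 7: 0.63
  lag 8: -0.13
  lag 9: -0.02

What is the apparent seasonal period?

7

The largest autocorrelation is r_7 = 0.63; the remaining lags stay at or below 0.01.
The dominant spike at lag 7 indicates a seasonal period of 7.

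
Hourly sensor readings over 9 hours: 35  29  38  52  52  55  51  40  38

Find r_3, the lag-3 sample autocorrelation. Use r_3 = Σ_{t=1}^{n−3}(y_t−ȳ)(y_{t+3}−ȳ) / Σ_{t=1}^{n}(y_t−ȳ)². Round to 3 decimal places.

Mean ȳ = (35 + 29 + 38 + 52 + 52 + 55 + 51 + 40 + 38)/9 = 43.3333
Σ(y_t−ȳ)(y_{t+3}−ȳ) = (-72.2222) + (-124.2222) + (-62.2222) + (66.4444) + (-28.8889) + (-62.2222) = -283.3333
Denominator Σ(y_t−ȳ)² = 688.0000
r_3 = -283.3333 / 688.0000 = -0.412

-0.412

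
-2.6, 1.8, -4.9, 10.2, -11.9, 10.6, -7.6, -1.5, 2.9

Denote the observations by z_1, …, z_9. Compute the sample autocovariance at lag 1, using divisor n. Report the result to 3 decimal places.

Mean z̄ = (-2.6 + 1.8 − 4.9 + 10.2 − 11.9 + 10.6 − 7.6 − 1.5 + 2.9)/9 = -0.3333
Σ_{t=1}^{8}(z_t−z̄)(z_{t+1}−z̄) = -385.7211
γ_1 = -385.7211 / 9 = -42.858

-42.858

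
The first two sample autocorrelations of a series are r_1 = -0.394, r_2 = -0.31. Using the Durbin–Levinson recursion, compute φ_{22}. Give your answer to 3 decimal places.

φ_{22} = (r_2 − r_1²) / (1 − r_1²)
r_1² = (-0.394)² = 0.155236
Numerator = -0.31 − 0.1552 = -0.4652; denominator = 1 − 0.1552 = 0.8448
φ_{22} = -0.4652 / 0.8448 = -0.551

-0.551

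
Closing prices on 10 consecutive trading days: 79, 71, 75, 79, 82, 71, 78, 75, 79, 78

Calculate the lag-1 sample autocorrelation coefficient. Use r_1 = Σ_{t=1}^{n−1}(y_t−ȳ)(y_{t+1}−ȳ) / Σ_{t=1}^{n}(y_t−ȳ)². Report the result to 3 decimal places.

Mean ȳ = (79 + 71 + 75 + 79 + 82 + 71 + 78 + 75 + 79 + 78)/10 = 76.7000
Numerator Σ_{t=1}^{9}(y_t−ȳ)(y_{t+1}−ȳ) = -35.8900
Denominator Σ(y_t−ȳ)² = 118.1000
r_1 = -35.8900 / 118.1000 = -0.304

-0.304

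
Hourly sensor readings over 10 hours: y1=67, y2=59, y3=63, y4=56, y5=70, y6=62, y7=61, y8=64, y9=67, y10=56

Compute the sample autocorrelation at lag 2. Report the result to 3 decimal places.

Mean ȳ = (67 + 59 + 63 + 56 + 70 + 62 + 61 + 64 + 67 + 56)/10 = 62.5000
Numerator Σ_{t=1}^{8}(y_t−ȳ)(y_{t+2}−ȳ) = 3.5000
Denominator Σ(y_t−ȳ)² = 198.5000
r_2 = 3.5000 / 198.5000 = 0.018

0.018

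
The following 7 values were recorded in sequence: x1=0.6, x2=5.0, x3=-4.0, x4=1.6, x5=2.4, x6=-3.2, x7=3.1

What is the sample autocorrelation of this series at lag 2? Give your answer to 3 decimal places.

-0.045

Mean x̄ = (0.6 + 5.0 − 4.0 + 1.6 + 2.4 − 3.2 + 3.1)/7 = 0.7857
Σ(x_t−x̄)(x_{t+2}−x̄) = (0.8888) + (3.4316) + (-7.7255) + (-3.2455) + (3.7359) = -2.9147
Denominator Σ(x_t−x̄)² = 65.2086
r_2 = -2.9147 / 65.2086 = -0.045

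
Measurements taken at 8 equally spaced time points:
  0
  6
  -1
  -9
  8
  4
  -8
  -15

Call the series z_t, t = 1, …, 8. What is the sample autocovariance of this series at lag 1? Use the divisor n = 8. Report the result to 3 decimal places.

5.936

Mean z̄ = (0 + 6 − 1 − 9 + 8 + 4 − 8 − 15)/8 = -1.8750
Σ_{t=1}^{7}(z_t−z̄)(z_{t+1}−z̄) = 47.4844
γ_1 = 47.4844 / 8 = 5.936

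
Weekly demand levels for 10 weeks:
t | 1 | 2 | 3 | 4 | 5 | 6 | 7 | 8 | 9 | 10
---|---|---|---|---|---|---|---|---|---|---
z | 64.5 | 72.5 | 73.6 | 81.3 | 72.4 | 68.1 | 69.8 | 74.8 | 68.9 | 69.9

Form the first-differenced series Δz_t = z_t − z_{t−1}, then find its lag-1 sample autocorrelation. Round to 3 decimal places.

-0.161

First differences Δz: 8.0, 1.1, 7.7, -8.9, -4.3, 1.7, 5.0, -5.9, 1.0
Mean of differences = 0.6000
Numerator Σ(Δz_t−Δz̄)(Δz_{t+1}−Δz̄) = -45.4000
Denominator Σ(Δz_t−Δz̄)² = 282.6600
r_1(Δz) = -45.4000 / 282.6600 = -0.161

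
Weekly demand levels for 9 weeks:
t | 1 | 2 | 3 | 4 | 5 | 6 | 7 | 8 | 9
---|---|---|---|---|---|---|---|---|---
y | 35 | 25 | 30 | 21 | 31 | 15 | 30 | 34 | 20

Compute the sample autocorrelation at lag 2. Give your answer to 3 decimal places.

0.066

Mean ȳ = (35 + 25 + 30 + 21 + 31 + 15 + 30 + 34 + 20)/9 = 26.7778
Numerator Σ_{t=1}^{7}(y_t−ȳ)(y_{t+2}−ȳ) = 25.1235
Denominator Σ(y_t−ȳ)² = 379.5556
r_2 = 25.1235 / 379.5556 = 0.066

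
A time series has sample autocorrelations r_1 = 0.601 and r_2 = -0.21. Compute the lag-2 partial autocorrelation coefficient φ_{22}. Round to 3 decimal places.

-0.894

φ_{22} = (r_2 − r_1²) / (1 − r_1²)
r_1² = (0.601)² = 0.361201
Numerator = -0.21 − 0.3612 = -0.5712; denominator = 1 − 0.3612 = 0.6388
φ_{22} = -0.5712 / 0.6388 = -0.894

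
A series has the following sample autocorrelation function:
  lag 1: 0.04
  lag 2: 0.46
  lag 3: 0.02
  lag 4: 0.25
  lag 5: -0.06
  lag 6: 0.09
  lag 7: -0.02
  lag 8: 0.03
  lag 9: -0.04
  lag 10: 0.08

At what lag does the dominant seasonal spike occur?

The largest autocorrelation is r_2 = 0.46, with a weaker echo at lag 4 (0.25); the remaining lags stay at or below 0.09.
The dominant spike at lag 2 indicates a seasonal period of 2.

2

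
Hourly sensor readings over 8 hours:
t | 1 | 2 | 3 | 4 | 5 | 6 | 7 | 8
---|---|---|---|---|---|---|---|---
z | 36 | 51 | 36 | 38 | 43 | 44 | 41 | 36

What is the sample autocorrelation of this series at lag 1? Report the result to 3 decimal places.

-0.421

Mean z̄ = (36 + 51 + 36 + 38 + 43 + 44 + 41 + 36)/8 = 40.6250
Deviations from mean: -4.6250, 10.3750, -4.6250, -2.6250, 2.3750, 3.3750, 0.3750, -4.6250
Σ(z_t−z̄)(z_{t+1}−z̄) = (-47.9844) + (-47.9844) + (12.1406) + (-6.2344) + (8.0156) + (1.2656) + (-1.7344) = -82.5156
Denominator Σ(z_t−z̄)² = 195.8750
r_1 = -82.5156 / 195.8750 = -0.421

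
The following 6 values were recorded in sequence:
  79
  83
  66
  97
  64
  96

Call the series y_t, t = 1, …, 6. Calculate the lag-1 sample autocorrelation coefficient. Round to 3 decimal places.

-0.801

Mean ȳ = (79 + 83 + 66 + 97 + 64 + 96)/6 = 80.8333
Numerator Σ_{t=1}^{5}(y_t−ȳ)(y_{t+1}−ȳ) = -803.3611
Denominator Σ(y_t−ȳ)² = 1002.8333
r_1 = -803.3611 / 1002.8333 = -0.801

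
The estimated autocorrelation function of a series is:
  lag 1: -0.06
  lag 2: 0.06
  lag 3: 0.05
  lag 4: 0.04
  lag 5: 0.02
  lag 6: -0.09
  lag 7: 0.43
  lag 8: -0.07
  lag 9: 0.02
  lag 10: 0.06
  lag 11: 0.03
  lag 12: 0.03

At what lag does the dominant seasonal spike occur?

7

The largest autocorrelation is r_7 = 0.43; the remaining lags stay at or below 0.06.
The dominant spike at lag 7 indicates a seasonal period of 7.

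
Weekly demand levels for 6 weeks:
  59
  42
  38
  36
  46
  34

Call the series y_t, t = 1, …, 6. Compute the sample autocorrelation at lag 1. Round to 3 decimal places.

Mean ȳ = (59 + 42 + 38 + 36 + 46 + 34)/6 = 42.5000
Σ(y_t−ȳ)(y_{t+1}−ȳ) = (-8.2500) + (2.2500) + (29.2500) + (-22.7500) + (-29.7500) = -29.2500
Denominator Σ(y_t−ȳ)² = 419.5000
r_1 = -29.2500 / 419.5000 = -0.070

-0.070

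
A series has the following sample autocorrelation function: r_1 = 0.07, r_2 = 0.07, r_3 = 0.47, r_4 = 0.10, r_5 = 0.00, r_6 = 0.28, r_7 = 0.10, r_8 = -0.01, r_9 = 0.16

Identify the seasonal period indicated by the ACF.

3

The largest autocorrelation is r_3 = 0.47, with weaker echoes at lags 6 (0.28) and 9 (0.16); the remaining lags stay at or below 0.10.
The dominant spike at lag 3 indicates a seasonal period of 3.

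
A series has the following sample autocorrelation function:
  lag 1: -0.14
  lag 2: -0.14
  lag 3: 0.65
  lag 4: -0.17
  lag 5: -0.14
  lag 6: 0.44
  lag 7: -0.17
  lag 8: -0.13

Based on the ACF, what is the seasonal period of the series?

The largest autocorrelation is r_3 = 0.65, with a weaker echo at lag 6 (0.44); the remaining lags stay at or below -0.13.
The dominant spike at lag 3 indicates a seasonal period of 3.

3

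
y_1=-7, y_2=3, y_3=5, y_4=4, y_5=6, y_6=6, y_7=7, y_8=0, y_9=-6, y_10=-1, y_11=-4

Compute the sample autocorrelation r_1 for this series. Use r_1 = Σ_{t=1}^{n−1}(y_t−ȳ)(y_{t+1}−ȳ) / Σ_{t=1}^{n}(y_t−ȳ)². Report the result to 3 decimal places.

Mean ȳ = (-7 + 3 + 5 + 4 + 6 + 6 + 7 + 0 − 6 − 1 − 4)/11 = 1.1818
Numerator Σ_{t=1}^{10}(y_t−ȳ)(y_{t+1}−ȳ) = 96.2397
Denominator Σ(y_t−ȳ)² = 257.6364
r_1 = 96.2397 / 257.6364 = 0.374

0.374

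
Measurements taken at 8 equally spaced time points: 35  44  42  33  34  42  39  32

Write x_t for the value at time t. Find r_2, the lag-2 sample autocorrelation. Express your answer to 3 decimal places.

-0.693

Mean x̄ = (35 + 44 + 42 + 33 + 34 + 42 + 39 + 32)/8 = 37.6250
Deviations from mean: -2.6250, 6.3750, 4.3750, -4.6250, -3.6250, 4.3750, 1.3750, -5.6250
Σ(x_t−x̄)(x_{t+2}−x̄) = (-11.4844) + (-29.4844) + (-15.8594) + (-20.2344) + (-4.9844) + (-24.6094) = -106.6563
Denominator Σ(x_t−x̄)² = 153.8750
r_2 = -106.6563 / 153.8750 = -0.693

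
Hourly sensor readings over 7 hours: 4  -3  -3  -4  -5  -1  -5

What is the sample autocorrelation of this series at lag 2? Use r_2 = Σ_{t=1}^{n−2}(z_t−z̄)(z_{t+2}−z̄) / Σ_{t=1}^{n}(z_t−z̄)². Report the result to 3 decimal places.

Mean z̄ = (4 − 3 − 3 − 4 − 5 − 1 − 5)/7 = -2.4286
Deviations from mean: 6.4286, -0.5714, -0.5714, -1.5714, -2.5714, 1.4286, -2.5714
Numerator Σ_{t=1}^{5}(z_t−z̄)(z_{t+2}−z̄) = 3.0612
Denominator Σ(z_t−z̄)² = 59.7143
r_2 = 3.0612 / 59.7143 = 0.051

0.051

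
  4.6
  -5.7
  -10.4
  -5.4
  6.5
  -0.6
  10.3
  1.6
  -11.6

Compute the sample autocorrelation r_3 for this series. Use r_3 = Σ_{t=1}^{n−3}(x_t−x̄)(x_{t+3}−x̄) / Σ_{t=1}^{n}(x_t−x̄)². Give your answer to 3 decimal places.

-0.210

Mean x̄ = (4.6 − 5.7 − 10.4 − 5.4 + 6.5 − 0.6 + 10.3 + 1.6 − 11.6)/9 = -1.1889
Numerator Σ_{t=1}^{6}(x_t−x̄)(x_{t+3}−x̄) = -97.5559
Denominator Σ(x_t−x̄)² = 464.0689
r_3 = -97.5559 / 464.0689 = -0.210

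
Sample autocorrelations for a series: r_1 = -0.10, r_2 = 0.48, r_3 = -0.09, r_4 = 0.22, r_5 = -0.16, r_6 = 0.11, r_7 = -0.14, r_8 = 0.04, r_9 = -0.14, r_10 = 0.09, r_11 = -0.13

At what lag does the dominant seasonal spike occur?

2

The largest autocorrelation is r_2 = 0.48, with a weaker echo at lag 4 (0.22); the remaining lags stay at or below 0.11.
The dominant spike at lag 2 indicates a seasonal period of 2.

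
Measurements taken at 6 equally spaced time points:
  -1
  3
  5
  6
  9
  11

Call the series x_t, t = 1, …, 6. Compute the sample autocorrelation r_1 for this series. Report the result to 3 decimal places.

0.418

Mean x̄ = (-1 + 3 + 5 + 6 + 9 + 11)/6 = 5.5000
Deviations from mean: -6.5000, -2.5000, -0.5000, 0.5000, 3.5000, 5.5000
Σ(x_t−x̄)(x_{t+1}−x̄) = (16.2500) + (1.2500) + (-0.2500) + (1.7500) + (19.2500) = 38.2500
Denominator Σ(x_t−x̄)² = 91.5000
r_1 = 38.2500 / 91.5000 = 0.418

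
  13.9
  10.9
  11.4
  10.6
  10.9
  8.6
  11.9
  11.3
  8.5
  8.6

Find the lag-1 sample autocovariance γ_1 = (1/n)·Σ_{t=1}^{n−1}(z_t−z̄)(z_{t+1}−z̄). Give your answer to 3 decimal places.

0.171

Mean z̄ = (13.9 + 10.9 + 11.4 + 10.6 + 10.9 + 8.6 + 11.9 + 11.3 + 8.5 + 8.6)/10 = 10.6600
Σ_{t=1}^{9}(z_t−z̄)(z_{t+1}−z̄) = 1.7084
γ_1 = 1.7084 / 10 = 0.171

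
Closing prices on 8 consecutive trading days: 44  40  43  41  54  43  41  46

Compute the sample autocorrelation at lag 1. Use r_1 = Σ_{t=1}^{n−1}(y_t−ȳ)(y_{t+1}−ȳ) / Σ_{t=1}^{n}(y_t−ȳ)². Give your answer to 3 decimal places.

-0.257

Mean ȳ = (44 + 40 + 43 + 41 + 54 + 43 + 41 + 46)/8 = 44.0000
Deviations from mean: 0.0000, -4.0000, -1.0000, -3.0000, 10.0000, -1.0000, -3.0000, 2.0000
Σ(y_t−ȳ)(y_{t+1}−ȳ) = (0.0000) + (4.0000) + (3.0000) + (-30.0000) + (-10.0000) + (3.0000) + (-6.0000) = -36.0000
Denominator Σ(y_t−ȳ)² = 140.0000
r_1 = -36.0000 / 140.0000 = -0.257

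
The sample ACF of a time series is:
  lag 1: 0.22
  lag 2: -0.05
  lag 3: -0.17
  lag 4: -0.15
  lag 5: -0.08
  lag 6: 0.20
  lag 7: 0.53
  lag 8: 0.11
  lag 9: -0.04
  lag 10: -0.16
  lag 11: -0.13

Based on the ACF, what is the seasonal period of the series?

The largest autocorrelation is r_7 = 0.53; the remaining lags stay at or below 0.22.
The dominant spike at lag 7 indicates a seasonal period of 7.

7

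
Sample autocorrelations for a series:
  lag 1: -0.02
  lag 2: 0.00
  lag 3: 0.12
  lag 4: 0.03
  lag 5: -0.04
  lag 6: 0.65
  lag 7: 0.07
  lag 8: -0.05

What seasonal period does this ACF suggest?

The largest autocorrelation is r_6 = 0.65; the remaining lags stay at or below 0.12.
The dominant spike at lag 6 indicates a seasonal period of 6.

6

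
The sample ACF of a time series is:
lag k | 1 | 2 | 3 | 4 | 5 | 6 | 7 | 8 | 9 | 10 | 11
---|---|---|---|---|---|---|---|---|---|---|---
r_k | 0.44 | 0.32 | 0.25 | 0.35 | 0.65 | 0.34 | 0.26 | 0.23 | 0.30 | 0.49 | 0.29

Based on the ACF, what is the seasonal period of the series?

The largest autocorrelation is r_5 = 0.65, with a weaker echo at lag 10 (0.49); the remaining lags stay at or below 0.44. The elevated value at lag 1 (0.44), dropping to 0.32 at lag 2, reflects decaying short-term dependence rather than seasonality.
The dominant spike at lag 5 indicates a seasonal period of 5.

5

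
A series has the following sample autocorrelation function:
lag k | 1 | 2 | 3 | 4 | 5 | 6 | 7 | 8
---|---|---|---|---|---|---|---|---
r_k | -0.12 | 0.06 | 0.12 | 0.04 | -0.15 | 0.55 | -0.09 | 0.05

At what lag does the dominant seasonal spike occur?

The largest autocorrelation is r_6 = 0.55; the remaining lags stay at or below 0.12.
The dominant spike at lag 6 indicates a seasonal period of 6.

6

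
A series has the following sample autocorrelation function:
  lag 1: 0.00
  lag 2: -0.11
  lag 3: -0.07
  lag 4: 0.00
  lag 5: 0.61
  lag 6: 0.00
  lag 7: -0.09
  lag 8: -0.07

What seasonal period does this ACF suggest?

The largest autocorrelation is r_5 = 0.61; the remaining lags stay at or below 0.00.
The dominant spike at lag 5 indicates a seasonal period of 5.

5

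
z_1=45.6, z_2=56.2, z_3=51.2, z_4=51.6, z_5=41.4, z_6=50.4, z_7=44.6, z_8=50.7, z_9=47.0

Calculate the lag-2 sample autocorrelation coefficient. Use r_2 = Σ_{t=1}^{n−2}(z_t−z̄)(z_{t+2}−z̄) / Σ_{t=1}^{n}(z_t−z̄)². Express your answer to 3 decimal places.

0.257

Mean z̄ = (45.6 + 56.2 + 51.2 + 51.6 + 41.4 + 50.4 + 44.6 + 50.7 + 47.0)/9 = 48.7444
Σ(z_t−z̄)(z_{t+2}−z̄) = (-7.7214) + (21.2898) + (-18.0347) + (4.7275) + (30.4386) + (3.2375) + (7.2298) = 41.1672
Denominator Σ(z_t−z̄)² = 160.3822
r_2 = 41.1672 / 160.3822 = 0.257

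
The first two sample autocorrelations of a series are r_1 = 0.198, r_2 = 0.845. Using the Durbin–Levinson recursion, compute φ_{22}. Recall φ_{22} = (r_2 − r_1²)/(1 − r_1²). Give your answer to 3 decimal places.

0.839

φ_{22} = (r_2 − r_1²) / (1 − r_1²)
r_1² = (0.198)² = 0.039204
Numerator = 0.845 − 0.0392 = 0.8058; denominator = 1 − 0.0392 = 0.9608
φ_{22} = 0.8058 / 0.9608 = 0.839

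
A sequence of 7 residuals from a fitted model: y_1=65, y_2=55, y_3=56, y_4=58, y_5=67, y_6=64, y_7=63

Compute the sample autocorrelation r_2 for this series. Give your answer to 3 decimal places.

-0.213

Mean ȳ = (65 + 55 + 56 + 58 + 67 + 64 + 63)/7 = 61.1429
Deviations from mean: 3.8571, -6.1429, -5.1429, -3.1429, 5.8571, 2.8571, 1.8571
Σ(y_t−ȳ)(y_{t+2}−ȳ) = (-19.8367) + (19.3061) + (-30.1224) + (-8.9796) + (10.8776) = -28.7551
Denominator Σ(y_t−ȳ)² = 134.8571
r_2 = -28.7551 / 134.8571 = -0.213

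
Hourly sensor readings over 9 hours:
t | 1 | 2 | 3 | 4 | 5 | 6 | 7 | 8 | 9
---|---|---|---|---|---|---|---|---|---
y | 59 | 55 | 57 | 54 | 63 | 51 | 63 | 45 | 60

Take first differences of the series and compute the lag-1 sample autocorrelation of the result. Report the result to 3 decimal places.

First differences Δy: -4, 2, -3, 9, -12, 12, -18, 15
Mean of differences = 0.1250
Numerator Σ(Δy_t−Δȳ)(Δy_{t+1}−Δȳ) = -777.7656
Denominator Σ(Δy_t−Δȳ)² = 946.8750
r_1(Δy) = -777.7656 / 946.8750 = -0.821

-0.821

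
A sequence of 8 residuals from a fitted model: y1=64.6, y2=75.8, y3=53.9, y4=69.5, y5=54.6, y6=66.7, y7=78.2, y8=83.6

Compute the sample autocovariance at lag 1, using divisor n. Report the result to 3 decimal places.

Mean ȳ = (64.6 + 75.8 + 53.9 + 69.5 + 54.6 + 66.7 + 78.2 + 83.6)/8 = 68.3625
Deviations: -3.7625, 7.4375, -14.4625, 1.1375, -13.7625, -1.6625, 9.8375, 15.2375
Σ_{t=1}^{7}(y_t−ȳ)(y_{t+1}−ȳ) = -11.2302
γ_1 = -11.2302 / 8 = -1.404

-1.404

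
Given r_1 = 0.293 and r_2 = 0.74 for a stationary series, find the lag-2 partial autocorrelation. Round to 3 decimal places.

0.716

φ_{22} = (r_2 − r_1²) / (1 − r_1²)
r_1² = (0.293)² = 0.085849
Numerator = 0.74 − 0.0858 = 0.6542; denominator = 1 − 0.0858 = 0.9142
φ_{22} = 0.6542 / 0.9142 = 0.716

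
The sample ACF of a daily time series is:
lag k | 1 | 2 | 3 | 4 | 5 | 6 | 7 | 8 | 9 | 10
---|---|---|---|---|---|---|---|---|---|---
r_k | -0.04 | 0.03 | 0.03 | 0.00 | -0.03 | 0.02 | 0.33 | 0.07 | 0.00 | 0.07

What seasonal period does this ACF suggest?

The largest autocorrelation is r_7 = 0.33; the remaining lags stay at or below 0.07.
The dominant spike at lag 7 indicates a seasonal period of 7.

7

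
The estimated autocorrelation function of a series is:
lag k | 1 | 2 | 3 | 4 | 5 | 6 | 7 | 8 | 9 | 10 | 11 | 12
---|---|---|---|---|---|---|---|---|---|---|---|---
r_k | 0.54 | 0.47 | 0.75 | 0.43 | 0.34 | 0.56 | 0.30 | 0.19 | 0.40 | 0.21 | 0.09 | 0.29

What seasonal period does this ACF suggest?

3

The largest autocorrelation is r_3 = 0.75, with a weaker echo at lag 6 (0.56); the remaining lags stay at or below 0.54. The elevated value at lag 1 (0.54), dropping to 0.47 at lag 2, reflects decaying short-term dependence rather than seasonality.
The dominant spike at lag 3 indicates a seasonal period of 3.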